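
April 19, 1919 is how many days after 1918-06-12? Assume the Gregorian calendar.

311

Jun 12, 1918 → Jul 12, 1918: 30 days (June has 30).
Jul 12, 1918 → Aug 12, 1918: 31 days (July has 31).
Aug 12, 1918 → Sep 12, 1918: 31 days (August has 31).
Sep 12, 1918 → Oct 12, 1918: 30 days (September has 30).
Oct 12, 1918 → Nov 12, 1918: 31 days (October has 31).
Nov 12, 1918 → Dec 12, 1918: 30 days (November has 30).
Dec 12, 1918 → Jan 12, 1919: 31 days (December has 31).
Jan 12, 1919 → Feb 12, 1919: 31 days (January has 31).
Feb 12, 1919 → Mar 12, 1919: 28 days (February has 28).
Mar 12, 1919 → Apr 12, 1919: 31 days (March has 31).
Apr 12, 1919 → Apr 19, 1919: 7 days.
Total: 311 days.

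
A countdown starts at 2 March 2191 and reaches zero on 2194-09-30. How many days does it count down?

1308

Mar 2, 2191 → Mar 2, 2192: 366 days (Feb 29, 2192 is in that span).
Mar 2, 2192 → Mar 2, 2193: 365 days.
Mar 2, 2193 → Mar 2, 2194: 365 days.
Mar 2, 2194 → Apr 2, 2194: 31 days (March has 31).
Apr 2, 2194 → May 2, 2194: 30 days (April has 30).
May 2, 2194 → Jun 2, 2194: 31 days (May has 31).
Jun 2, 2194 → Jul 2, 2194: 30 days (June has 30).
Jul 2, 2194 → Aug 2, 2194: 31 days (July has 31).
Aug 2, 2194 → Sep 2, 2194: 31 days (August has 31).
Sep 2, 2194 → Sep 30, 2194: 28 days.
Total: 1308 days.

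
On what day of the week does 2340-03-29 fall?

Doomsday rule: the anchor day for the 2300s is Wednesday. For year 40: 40÷12 = 3 r 4, and 4÷4 = 1, so 3+4+1 = 8.
Wednesday + 8 ≡ Thursday — that's 2340's doomsday.
In March the doomsday date is Mar 14.
Mar 29 is 15 days after Mar 14; 15 mod 7 = 1, so Thursday + 1 = Friday.

Friday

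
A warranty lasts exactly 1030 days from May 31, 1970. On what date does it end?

+365 (one year) → May 31, 1971 (665 left).
+366 (one year; includes Feb 29, 1972) → May 31, 1972 (299 left).
May has 31 days: +1 → Jun 1, 1972 (298 left).
Jun has 30 days: +30 → Jul 1, 1972 (268 left).
Jul has 31 days: +31 → Aug 1, 1972 (237 left).
Aug has 31 days: +31 → Sep 1, 1972 (206 left).
Sep has 30 days: +30 → Oct 1, 1972 (176 left).
Oct has 31 days: +31 → Nov 1, 1972 (145 left).
Nov has 30 days: +30 → Dec 1, 1972 (115 left).
Dec has 31 days: +31 → Jan 1, 1973 (84 left).
Jan has 31 days: +31 → Feb 1, 1973 (53 left).
Feb has 28 days: +28 → Mar 1, 1973 (25 left).
+25 → Mar 26, 1973.

March 26, 1973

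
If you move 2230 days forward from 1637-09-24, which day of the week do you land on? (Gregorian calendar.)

Monday

Sep 24, 1637 is a Thursday.
2230 mod 7 = 4, so 2230 days after a Thursday is Thursday + 4 = Monday.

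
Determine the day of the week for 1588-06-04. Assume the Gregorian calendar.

Doomsday rule: the anchor day for the 1500s is Wednesday. For year 88: 88÷12 = 7 r 4, and 4÷4 = 1, so 7+4+1 = 12.
Wednesday + 12 ≡ Monday — that's 1588's doomsday.
In June the doomsday date is Jun 6.
Jun 4 is 2 days before Jun 6; 2 mod 7 = 2, so Monday − 2 = Saturday.

Saturday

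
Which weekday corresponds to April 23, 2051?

January 1, 2051 is a Sunday.
Jan 1, 2051 → Feb 1, 2051: 31 days (January has 31).
Feb 1, 2051 → Mar 1, 2051: 28 days (February has 28).
Mar 1, 2051 → Apr 1, 2051: 31 days (March has 31).
Apr 1, 2051 → Apr 23, 2051: 22 days.
Total: 112 days.
112 mod 7 = 0, so Sunday + 0 = Sunday.

Sunday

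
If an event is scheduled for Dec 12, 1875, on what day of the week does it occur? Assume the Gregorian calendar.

Doomsday rule: the anchor day for the 1800s is Friday. For year 75: 75÷12 = 6 r 3, and 3÷4 = 0, so 6+3+0 = 9.
Friday + 9 ≡ Sunday — that's 1875's doomsday.
In December the doomsday date is Dec 12.
Dec 12 is the doomsday itself: Sunday.

Sunday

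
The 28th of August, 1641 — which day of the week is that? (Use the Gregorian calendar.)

Doomsday rule: the anchor day for the 1600s is Tuesday. For year 41: 41÷12 = 3 r 5, and 5÷4 = 1, so 3+5+1 = 9.
Tuesday + 9 ≡ Thursday — that's 1641's doomsday.
In August the doomsday date is Aug 8.
Aug 28 is 20 days after Aug 8; 20 mod 7 = 6, so Thursday + 6 = Wednesday.

Wednesday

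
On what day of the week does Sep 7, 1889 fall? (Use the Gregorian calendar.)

Saturday

Doomsday rule: the anchor day for the 1800s is Friday. For year 89: 89÷12 = 7 r 5, and 5÷4 = 1, so 7+5+1 = 13.
Friday + 13 ≡ Thursday — that's 1889's doomsday.
In September the doomsday date is Sep 5.
Sep 7 is 2 days after Sep 5; 2 mod 7 = 2, so Thursday + 2 = Saturday.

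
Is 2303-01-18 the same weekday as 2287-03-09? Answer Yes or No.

No

From Mar 9, 2287 to Jan 18, 2303 is 5793 days.
5793 mod 7 = 4, so they are different weekdays.
(Mar 9, 2287 is a Wednesday; Jan 18, 2303 is a Sunday.)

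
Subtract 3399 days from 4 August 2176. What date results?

−366 (one year; includes Feb 29, 2176) → Aug 4, 2175 (3033 left).
−365 (one year) → Aug 4, 2174 (2668 left).
−365 (one year) → Aug 4, 2173 (2303 left).
−365 (one year) → Aug 4, 2172 (1938 left).
−366 (one year; includes Feb 29, 2172) → Aug 4, 2171 (1572 left).
−365 (one year) → Aug 4, 2170 (1207 left).
−365 (one year) → Aug 4, 2169 (842 left).
−365 (one year) → Aug 4, 2168 (477 left).
−366 (one year; includes Feb 29, 2168) → Aug 4, 2167 (111 left).
−4 → Jul 31, 2167 (end of Jul, 31 days; 107 left).
−31 → Jun 30, 2167 (end of Jun, 30 days; 76 left).
−30 → May 31, 2167 (end of May, 31 days; 46 left).
−31 → Apr 30, 2167 (end of Apr, 30 days; 15 left).
−15 → Apr 15, 2167.

April 15, 2167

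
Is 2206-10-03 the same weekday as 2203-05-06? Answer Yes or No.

Yes

From May 6, 2203 to Oct 3, 2206 is 1246 days.
1246 mod 7 = 0, so they are the same weekday.
(May 6, 2203 is a Friday; Oct 3, 2206 is a Friday.)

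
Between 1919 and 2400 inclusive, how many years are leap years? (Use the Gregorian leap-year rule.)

Multiples of 4 in [1919,2400]: 121.
Of those, multiples of 100: 5 (not leap unless ÷400).
Multiples of 400: 2.
Leap years = 121 − 5 + 2 = 118.

118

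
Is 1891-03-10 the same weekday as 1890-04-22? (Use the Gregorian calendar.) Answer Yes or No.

From Apr 22, 1890 to Mar 10, 1891 is 322 days.
322 mod 7 = 0, so they are the same weekday.
(Apr 22, 1890 is a Tuesday; Mar 10, 1891 is a Tuesday.)

Yes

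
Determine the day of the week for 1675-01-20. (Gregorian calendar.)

Sunday

Doomsday rule: the anchor day for the 1600s is Tuesday. For year 75: 75÷12 = 6 r 3, and 3÷4 = 0, so 6+3+0 = 9.
Tuesday + 9 ≡ Thursday — that's 1675's doomsday.
In January the doomsday date is Jan 3 (1675 is not a leap year).
Jan 20 is 17 days after Jan 3; 17 mod 7 = 3, so Thursday + 3 = Sunday.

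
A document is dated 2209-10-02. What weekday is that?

Monday

January 1, 2209 is a Sunday.
Jan 1, 2209 → Feb 1, 2209: 31 days (January has 31).
Feb 1, 2209 → Mar 1, 2209: 28 days (February has 28).
Mar 1, 2209 → Apr 1, 2209: 31 days (March has 31).
Apr 1, 2209 → May 1, 2209: 30 days (April has 30).
May 1, 2209 → Jun 1, 2209: 31 days (May has 31).
Jun 1, 2209 → Jul 1, 2209: 30 days (June has 30).
Jul 1, 2209 → Aug 1, 2209: 31 days (July has 31).
Aug 1, 2209 → Sep 1, 2209: 31 days (August has 31).
Sep 1, 2209 → Oct 1, 2209: 30 days (September has 30).
Oct 1, 2209 → Oct 2, 2209: 1 days.
Total: 274 days.
274 mod 7 = 1, so Sunday + 1 = Monday.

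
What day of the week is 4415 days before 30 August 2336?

First find the weekday of Aug 30, 2336. Doomsday rule: the anchor day for the 2300s is Wednesday. For year 36: 36÷12 = 3 r 0, and 0÷4 = 0, so 3+0+0 = 3.
Wednesday + 3 ≡ Saturday — that's 2336's doomsday.
In August the doomsday date is Aug 8.
Aug 30 is 22 days after Aug 8; 22 mod 7 = 1, so Saturday + 1 = Sunday.
4415 mod 7 = 5, so 4415 days before a Sunday is Sunday − 5 = Tuesday.

Tuesday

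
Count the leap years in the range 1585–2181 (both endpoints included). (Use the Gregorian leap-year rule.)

Multiples of 4 in [1585,2181]: 149.
Of those, multiples of 100: 6 (not leap unless ÷400).
Multiples of 400: 2.
Leap years = 149 − 6 + 2 = 145.

145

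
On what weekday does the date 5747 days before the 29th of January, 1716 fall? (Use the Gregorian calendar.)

Jan 29, 1716 is a Wednesday.
5747 mod 7 = 0, so 5747 days before a Wednesday is Wednesday − 0 = Wednesday.

Wednesday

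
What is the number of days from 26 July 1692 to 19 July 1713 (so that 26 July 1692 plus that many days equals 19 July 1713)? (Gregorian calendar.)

7662

Jul 26, 1692 → Jul 26, 1693: 365 days.
Jul 26, 1693 → Jul 26, 1694: 365 days.
Jul 26, 1694 → Jul 26, 1695: 365 days.
Jul 26, 1695 → Jul 26, 1696: 366 days (Feb 29, 1696 is in that span).
Jul 26, 1696 → Jul 26, 1697: 365 days.
Jul 26, 1697 → Jul 26, 1698: 365 days.
Jul 26, 1698 → Jul 26, 1699: 365 days.
Jul 26, 1699 → Jul 26, 1700: 365 days.
Jul 26, 1700 → Jul 26, 1701: 365 days.
Jul 26, 1701 → Jul 26, 1702: 365 days.
Jul 26, 1702 → Jul 26, 1703: 365 days.
Jul 26, 1703 → Jul 26, 1704: 366 days (Feb 29, 1704 is in that span).
Jul 26, 1704 → Jul 26, 1705: 365 days.
Jul 26, 1705 → Jul 26, 1706: 365 days.
Jul 26, 1706 → Jul 26, 1707: 365 days.
Jul 26, 1707 → Jul 26, 1708: 366 days (Feb 29, 1708 is in that span).
Jul 26, 1708 → Jul 26, 1709: 365 days.
Jul 26, 1709 → Jul 26, 1710: 365 days.
Jul 26, 1710 → Jul 26, 1711: 365 days.
Jul 26, 1711 → Jul 26, 1712: 366 days (Feb 29, 1712 is in that span).
Jul 26, 1712 → Aug 26, 1712: 31 days (July has 31).
Aug 26, 1712 → Sep 26, 1712: 31 days (August has 31).
Sep 26, 1712 → Oct 26, 1712: 30 days (September has 30).
Oct 26, 1712 → Nov 26, 1712: 31 days (October has 31).
Nov 26, 1712 → Dec 26, 1712: 30 days (November has 30).
Dec 26, 1712 → Jan 26, 1713: 31 days (December has 31).
Jan 26, 1713 → Feb 26, 1713: 31 days (January has 31).
Feb 26, 1713 → Mar 26, 1713: 28 days (February has 28).
Mar 26, 1713 → Apr 26, 1713: 31 days (March has 31).
Apr 26, 1713 → May 26, 1713: 30 days (April has 30).
May 26, 1713 → Jun 26, 1713: 31 days (May has 31).
Jun 26, 1713 → Jul 19, 1713: 23 days.
Total: 7662 days.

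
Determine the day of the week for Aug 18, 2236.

Doomsday rule: the anchor day for the 2200s is Friday. For year 36: 36÷12 = 3 r 0, and 0÷4 = 0, so 3+0+0 = 3.
Friday + 3 ≡ Monday — that's 2236's doomsday.
In August the doomsday date is Aug 8.
Aug 18 is 10 days after Aug 8; 10 mod 7 = 3, so Monday + 3 = Thursday.

Thursday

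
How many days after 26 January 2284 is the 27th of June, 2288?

1614

Jan 26, 2284 → Jan 26, 2285: 366 days (Feb 29, 2284 is in that span).
Jan 26, 2285 → Jan 26, 2286: 365 days.
Jan 26, 2286 → Jan 26, 2287: 365 days.
Jan 26, 2287 → Jan 26, 2288: 365 days.
Jan 26, 2288 → Feb 26, 2288: 31 days (January has 31).
Feb 26, 2288 → Mar 26, 2288: 29 days (February has 29).
Mar 26, 2288 → Apr 26, 2288: 31 days (March has 31).
Apr 26, 2288 → May 26, 2288: 30 days (April has 30).
May 26, 2288 → Jun 26, 2288: 31 days (May has 31).
Jun 26, 2288 → Jun 27, 2288: 1 days.
Total: 1614 days.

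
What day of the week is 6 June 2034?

Doomsday rule: the anchor day for the 2000s is Tuesday. For year 34: 34÷12 = 2 r 10, and 10÷4 = 2, so 2+10+2 = 14.
Tuesday + 14 ≡ Tuesday — that's 2034's doomsday.
In June the doomsday date is Jun 6.
Jun 6 is the doomsday itself: Tuesday.

Tuesday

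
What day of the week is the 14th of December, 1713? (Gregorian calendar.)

Thursday

Doomsday rule: the anchor day for the 1700s is Sunday. For year 13: 13÷12 = 1 r 1, and 1÷4 = 0, so 1+1+0 = 2.
Sunday + 2 ≡ Tuesday — that's 1713's doomsday.
In December the doomsday date is Dec 12.
Dec 14 is 2 days after Dec 12; 2 mod 7 = 2, so Tuesday + 2 = Thursday.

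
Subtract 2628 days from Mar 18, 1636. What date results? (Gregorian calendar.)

−366 (one year; includes Feb 29, 1636) → Mar 18, 1635 (2262 left).
−365 (one year) → Mar 18, 1634 (1897 left).
−365 (one year) → Mar 18, 1633 (1532 left).
−365 (one year) → Mar 18, 1632 (1167 left).
−366 (one year; includes Feb 29, 1632) → Mar 18, 1631 (801 left).
−365 (one year) → Mar 18, 1630 (436 left).
−365 (one year) → Mar 18, 1629 (71 left).
−18 → Feb 28, 1629 (end of Feb, 28 days; 53 left).
−28 → Jan 31, 1629 (end of Jan, 31 days; 25 left).
−25 → Jan 6, 1629.

January 6, 1629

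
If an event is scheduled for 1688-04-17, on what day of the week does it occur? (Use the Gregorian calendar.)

Doomsday rule: the anchor day for the 1600s is Tuesday. For year 88: 88÷12 = 7 r 4, and 4÷4 = 1, so 7+4+1 = 12.
Tuesday + 12 ≡ Sunday — that's 1688's doomsday.
In April the doomsday date is Apr 4.
Apr 17 is 13 days after Apr 4; 13 mod 7 = 6, so Sunday + 6 = Saturday.

Saturday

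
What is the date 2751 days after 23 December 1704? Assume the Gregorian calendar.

July 5, 1712

+365 (one year) → Dec 23, 1705 (2386 left).
+365 (one year) → Dec 23, 1706 (2021 left).
+365 (one year) → Dec 23, 1707 (1656 left).
+366 (one year; includes Feb 29, 1708) → Dec 23, 1708 (1290 left).
+365 (one year) → Dec 23, 1709 (925 left).
+365 (one year) → Dec 23, 1710 (560 left).
+365 (one year) → Dec 23, 1711 (195 left).
Dec has 31 days: +9 → Jan 1, 1712 (186 left).
Jan has 31 days: +31 → Feb 1, 1712 (155 left).
Feb has 29 days: +29 → Mar 1, 1712 (126 left).
Mar has 31 days: +31 → Apr 1, 1712 (95 left).
Apr has 30 days: +30 → May 1, 1712 (65 left).
May has 31 days: +31 → Jun 1, 1712 (34 left).
Jun has 30 days: +30 → Jul 1, 1712 (4 left).
+4 → Jul 5, 1712.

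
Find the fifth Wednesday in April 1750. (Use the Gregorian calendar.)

April 1, 1750 is a Wednesday.
The first Wednesday is therefore April 1 (same day).
The fifth Wednesday is 1 + 4×7 = April 29.

April 29, 1750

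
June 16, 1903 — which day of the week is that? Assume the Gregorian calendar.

January 1, 1903 is a Thursday.
Jan 1, 1903 → Feb 1, 1903: 31 days (January has 31).
Feb 1, 1903 → Mar 1, 1903: 28 days (February has 28).
Mar 1, 1903 → Apr 1, 1903: 31 days (March has 31).
Apr 1, 1903 → May 1, 1903: 30 days (April has 30).
May 1, 1903 → Jun 1, 1903: 31 days (May has 31).
Jun 1, 1903 → Jun 16, 1903: 15 days.
Total: 166 days.
166 mod 7 = 5, so Thursday + 5 = Tuesday.

Tuesday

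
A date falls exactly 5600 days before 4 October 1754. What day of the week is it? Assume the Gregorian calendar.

Oct 4, 1754 is a Friday.
5600 mod 7 = 0, so 5600 days before a Friday is Friday − 0 = Friday.

Friday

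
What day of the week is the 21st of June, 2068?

Thursday

Doomsday rule: the anchor day for the 2000s is Tuesday. For year 68: 68÷12 = 5 r 8, and 8÷4 = 2, so 5+8+2 = 15.
Tuesday + 15 ≡ Wednesday — that's 2068's doomsday.
In June the doomsday date is Jun 6.
Jun 21 is 15 days after Jun 6; 15 mod 7 = 1, so Wednesday + 1 = Thursday.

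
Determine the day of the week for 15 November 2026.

Sunday

Doomsday rule: the anchor day for the 2000s is Tuesday. For year 26: 26÷12 = 2 r 2, and 2÷4 = 0, so 2+2+0 = 4.
Tuesday + 4 ≡ Saturday — that's 2026's doomsday.
In November the doomsday date is Nov 7.
Nov 15 is 8 days after Nov 7; 8 mod 7 = 1, so Saturday + 1 = Sunday.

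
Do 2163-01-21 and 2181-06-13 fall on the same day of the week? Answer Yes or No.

No

From Jan 21, 2163 to Jun 13, 2181 is 6718 days.
6718 mod 7 = 5, so they are different weekdays.
(Jan 21, 2163 is a Friday; Jun 13, 2181 is a Wednesday.)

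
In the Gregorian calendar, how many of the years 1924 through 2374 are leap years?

Multiples of 4 in [1924,2374]: 113.
Of those, multiples of 100: 4 (not leap unless ÷400).
Multiples of 400: 1.
Leap years = 113 − 4 + 1 = 110.

110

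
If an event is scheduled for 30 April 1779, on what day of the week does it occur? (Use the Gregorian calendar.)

Doomsday rule: the anchor day for the 1700s is Sunday. For year 79: 79÷12 = 6 r 7, and 7÷4 = 1, so 6+7+1 = 14.
Sunday + 14 ≡ Sunday — that's 1779's doomsday.
In April the doomsday date is Apr 4.
Apr 30 is 26 days after Apr 4; 26 mod 7 = 5, so Sunday + 5 = Friday.

Friday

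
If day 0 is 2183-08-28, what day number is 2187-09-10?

Aug 28, 2183 → Aug 28, 2184: 366 days (Feb 29, 2184 is in that span).
Aug 28, 2184 → Aug 28, 2185: 365 days.
Aug 28, 2185 → Aug 28, 2186: 365 days.
Aug 28, 2186 → Sep 28, 2186: 31 days (August has 31).
Sep 28, 2186 → Oct 28, 2186: 30 days (September has 30).
Oct 28, 2186 → Nov 28, 2186: 31 days (October has 31).
Nov 28, 2186 → Dec 28, 2186: 30 days (November has 30).
Dec 28, 2186 → Jan 28, 2187: 31 days (December has 31).
Jan 28, 2187 → Feb 28, 2187: 31 days (January has 31).
Feb 28, 2187 → Mar 28, 2187: 28 days (February has 28).
Mar 28, 2187 → Apr 28, 2187: 31 days (March has 31).
Apr 28, 2187 → May 28, 2187: 30 days (April has 30).
May 28, 2187 → Jun 28, 2187: 31 days (May has 31).
Jun 28, 2187 → Jul 28, 2187: 30 days (June has 30).
Jul 28, 2187 → Aug 28, 2187: 31 days (July has 31).
Aug 28, 2187 → Sep 10, 2187: 13 days.
Total: 1474 days.

1474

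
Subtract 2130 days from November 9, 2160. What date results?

January 10, 2155

−366 (one year; includes Feb 29, 2160) → Nov 9, 2159 (1764 left).
−365 (one year) → Nov 9, 2158 (1399 left).
−365 (one year) → Nov 9, 2157 (1034 left).
−365 (one year) → Nov 9, 2156 (669 left).
−366 (one year; includes Feb 29, 2156) → Nov 9, 2155 (303 left).
−9 → Oct 31, 2155 (end of Oct, 31 days; 294 left).
−31 → Sep 30, 2155 (end of Sep, 30 days; 263 left).
−30 → Aug 31, 2155 (end of Aug, 31 days; 233 left).
−31 → Jul 31, 2155 (end of Jul, 31 days; 202 left).
−31 → Jun 30, 2155 (end of Jun, 30 days; 171 left).
−30 → May 31, 2155 (end of May, 31 days; 141 left).
−31 → Apr 30, 2155 (end of Apr, 30 days; 110 left).
−30 → Mar 31, 2155 (end of Mar, 31 days; 80 left).
−31 → Feb 28, 2155 (end of Feb, 28 days; 49 left).
−28 → Jan 31, 2155 (end of Jan, 31 days; 21 left).
−21 → Jan 10, 2155.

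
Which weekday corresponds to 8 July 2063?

Doomsday rule: the anchor day for the 2000s is Tuesday. For year 63: 63÷12 = 5 r 3, and 3÷4 = 0, so 5+3+0 = 8.
Tuesday + 8 ≡ Wednesday — that's 2063's doomsday.
In July the doomsday date is Jul 11.
Jul 8 is 3 days before Jul 11; 3 mod 7 = 3, so Wednesday − 3 = Sunday.

Sunday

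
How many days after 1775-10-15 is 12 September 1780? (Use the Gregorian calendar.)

1794

Oct 15, 1775 → Oct 15, 1776: 366 days (Feb 29, 1776 is in that span).
Oct 15, 1776 → Oct 15, 1777: 365 days.
Oct 15, 1777 → Oct 15, 1778: 365 days.
Oct 15, 1778 → Oct 15, 1779: 365 days.
Oct 15, 1779 → Nov 15, 1779: 31 days (October has 31).
Nov 15, 1779 → Dec 15, 1779: 30 days (November has 30).
Dec 15, 1779 → Jan 15, 1780: 31 days (December has 31).
Jan 15, 1780 → Feb 15, 1780: 31 days (January has 31).
Feb 15, 1780 → Mar 15, 1780: 29 days (February has 29).
Mar 15, 1780 → Apr 15, 1780: 31 days (March has 31).
Apr 15, 1780 → May 15, 1780: 30 days (April has 30).
May 15, 1780 → Jun 15, 1780: 31 days (May has 31).
Jun 15, 1780 → Jul 15, 1780: 30 days (June has 30).
Jul 15, 1780 → Aug 15, 1780: 31 days (July has 31).
Aug 15, 1780 → Sep 12, 1780: 28 days.
Total: 1794 days.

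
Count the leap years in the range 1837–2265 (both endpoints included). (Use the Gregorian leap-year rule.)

Multiples of 4 in [1837,2265]: 107.
Of those, multiples of 100: 4 (not leap unless ÷400).
Multiples of 400: 1.
Leap years = 107 − 4 + 1 = 104.

104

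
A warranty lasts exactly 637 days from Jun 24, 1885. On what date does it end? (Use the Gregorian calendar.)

+365 (one year) → Jun 24, 1886 (272 left).
Jun has 30 days: +7 → Jul 1, 1886 (265 left).
Jul has 31 days: +31 → Aug 1, 1886 (234 left).
Aug has 31 days: +31 → Sep 1, 1886 (203 left).
Sep has 30 days: +30 → Oct 1, 1886 (173 left).
Oct has 31 days: +31 → Nov 1, 1886 (142 left).
Nov has 30 days: +30 → Dec 1, 1886 (112 left).
Dec has 31 days: +31 → Jan 1, 1887 (81 left).
Jan has 31 days: +31 → Feb 1, 1887 (50 left).
Feb has 28 days: +28 → Mar 1, 1887 (22 left).
+22 → Mar 23, 1887.

March 23, 1887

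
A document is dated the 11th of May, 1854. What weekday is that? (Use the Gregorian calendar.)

Doomsday rule: the anchor day for the 1800s is Friday. For year 54: 54÷12 = 4 r 6, and 6÷4 = 1, so 4+6+1 = 11.
Friday + 11 ≡ Tuesday — that's 1854's doomsday.
In May the doomsday date is May 9.
May 11 is 2 days after May 9; 2 mod 7 = 2, so Tuesday + 2 = Thursday.

Thursday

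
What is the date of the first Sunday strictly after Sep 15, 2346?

September 22, 2346

Sep 15, 2346 is a Sunday.
From Sunday to the next Sunday is 7 days.
Sep 15, 2346 + 7 = Sep 22, 2346.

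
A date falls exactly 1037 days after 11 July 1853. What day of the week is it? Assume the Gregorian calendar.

Tuesday

First find the weekday of Jul 11, 1853. Doomsday rule: the anchor day for the 1800s is Friday. For year 53: 53÷12 = 4 r 5, and 5÷4 = 1, so 4+5+1 = 10.
Friday + 10 ≡ Monday — that's 1853's doomsday.
In July the doomsday date is Jul 11.
Jul 11 is the doomsday itself: Monday.
1037 mod 7 = 1, so 1037 days after a Monday is Monday + 1 = Tuesday.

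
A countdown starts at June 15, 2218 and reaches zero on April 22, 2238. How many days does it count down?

7251

Jun 15, 2218 → Jun 15, 2219: 365 days.
Jun 15, 2219 → Jun 15, 2220: 366 days (Feb 29, 2220 is in that span).
Jun 15, 2220 → Jun 15, 2221: 365 days.
Jun 15, 2221 → Jun 15, 2222: 365 days.
Jun 15, 2222 → Jun 15, 2223: 365 days.
Jun 15, 2223 → Jun 15, 2224: 366 days (Feb 29, 2224 is in that span).
Jun 15, 2224 → Jun 15, 2225: 365 days.
Jun 15, 2225 → Jun 15, 2226: 365 days.
Jun 15, 2226 → Jun 15, 2227: 365 days.
Jun 15, 2227 → Jun 15, 2228: 366 days (Feb 29, 2228 is in that span).
Jun 15, 2228 → Jun 15, 2229: 365 days.
Jun 15, 2229 → Jun 15, 2230: 365 days.
Jun 15, 2230 → Jun 15, 2231: 365 days.
Jun 15, 2231 → Jun 15, 2232: 366 days (Feb 29, 2232 is in that span).
Jun 15, 2232 → Jun 15, 2233: 365 days.
Jun 15, 2233 → Jun 15, 2234: 365 days.
Jun 15, 2234 → Jun 15, 2235: 365 days.
Jun 15, 2235 → Jun 15, 2236: 366 days (Feb 29, 2236 is in that span).
Jun 15, 2236 → Jun 15, 2237: 365 days.
Jun 15, 2237 → Jul 15, 2237: 30 days (June has 30).
Jul 15, 2237 → Aug 15, 2237: 31 days (July has 31).
Aug 15, 2237 → Sep 15, 2237: 31 days (August has 31).
Sep 15, 2237 → Oct 15, 2237: 30 days (September has 30).
Oct 15, 2237 → Nov 15, 2237: 31 days (October has 31).
Nov 15, 2237 → Dec 15, 2237: 30 days (November has 30).
Dec 15, 2237 → Jan 15, 2238: 31 days (December has 31).
Jan 15, 2238 → Feb 15, 2238: 31 days (January has 31).
Feb 15, 2238 → Mar 15, 2238: 28 days (February has 28).
Mar 15, 2238 → Apr 15, 2238: 31 days (March has 31).
Apr 15, 2238 → Apr 22, 2238: 7 days.
Total: 7251 days.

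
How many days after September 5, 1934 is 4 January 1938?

1217

Sep 5, 1934 → Sep 5, 1935: 365 days.
Sep 5, 1935 → Sep 5, 1936: 366 days (Feb 29, 1936 is in that span).
Sep 5, 1936 → Sep 5, 1937: 365 days.
Sep 5, 1937 → Oct 5, 1937: 30 days (September has 30).
Oct 5, 1937 → Nov 5, 1937: 31 days (October has 31).
Nov 5, 1937 → Dec 5, 1937: 30 days (November has 30).
Dec 5, 1937 → Jan 4, 1938: 30 days.
Total: 1217 days.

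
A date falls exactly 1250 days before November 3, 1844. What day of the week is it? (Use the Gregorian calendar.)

Wednesday

Nov 3, 1844 is a Sunday.
1250 mod 7 = 4, so 1250 days before a Sunday is Sunday − 4 = Wednesday.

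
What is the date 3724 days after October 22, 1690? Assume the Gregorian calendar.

+365 (one year) → Oct 22, 1691 (3359 left).
+366 (one year; includes Feb 29, 1692) → Oct 22, 1692 (2993 left).
+365 (one year) → Oct 22, 1693 (2628 left).
+365 (one year) → Oct 22, 1694 (2263 left).
+365 (one year) → Oct 22, 1695 (1898 left).
+366 (one year; includes Feb 29, 1696) → Oct 22, 1696 (1532 left).
+365 (one year) → Oct 22, 1697 (1167 left).
+365 (one year) → Oct 22, 1698 (802 left).
+365 (one year) → Oct 22, 1699 (437 left).
+365 (one year) → Oct 22, 1700 (72 left).
Oct has 31 days: +10 → Nov 1, 1700 (62 left).
Nov has 30 days: +30 → Dec 1, 1700 (32 left).
Dec has 31 days: +31 → Jan 1, 1701 (1 left).
+1 → Jan 2, 1701.

January 2, 1701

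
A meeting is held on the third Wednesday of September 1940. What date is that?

September 18, 1940

September 1, 1940 is a Sunday.
The first Wednesday is therefore September 4 (3 days later).
The third Wednesday is 4 + 2×7 = September 18.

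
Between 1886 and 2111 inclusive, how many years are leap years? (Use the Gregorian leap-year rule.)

54

Multiples of 4 in [1886,2111]: 56.
Of those, multiples of 100: 3 (not leap unless ÷400).
Multiples of 400: 1.
Leap years = 56 − 3 + 1 = 54.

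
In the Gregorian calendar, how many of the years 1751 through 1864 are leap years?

Multiples of 4 in [1751,1864]: 29.
Of those, multiples of 100: 1 (not leap unless ÷400).
Multiples of 400: 0.
Leap years = 29 − 1 + 0 = 28.

28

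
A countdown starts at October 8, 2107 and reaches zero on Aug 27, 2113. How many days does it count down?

2150

Oct 8, 2107 → Oct 8, 2108: 366 days (Feb 29, 2108 is in that span).
Oct 8, 2108 → Oct 8, 2109: 365 days.
Oct 8, 2109 → Oct 8, 2110: 365 days.
Oct 8, 2110 → Oct 8, 2111: 365 days.
Oct 8, 2111 → Oct 8, 2112: 366 days (Feb 29, 2112 is in that span).
Oct 8, 2112 → Nov 8, 2112: 31 days (October has 31).
Nov 8, 2112 → Dec 8, 2112: 30 days (November has 30).
Dec 8, 2112 → Jan 8, 2113: 31 days (December has 31).
Jan 8, 2113 → Feb 8, 2113: 31 days (January has 31).
Feb 8, 2113 → Mar 8, 2113: 28 days (February has 28).
Mar 8, 2113 → Apr 8, 2113: 31 days (March has 31).
Apr 8, 2113 → May 8, 2113: 30 days (April has 30).
May 8, 2113 → Jun 8, 2113: 31 days (May has 31).
Jun 8, 2113 → Jul 8, 2113: 30 days (June has 30).
Jul 8, 2113 → Aug 8, 2113: 31 days (July has 31).
Aug 8, 2113 → Aug 27, 2113: 19 days.
Total: 2150 days.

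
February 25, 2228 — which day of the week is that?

Doomsday rule: the anchor day for the 2200s is Friday. For year 28: 28÷12 = 2 r 4, and 4÷4 = 1, so 2+4+1 = 7.
Friday + 7 ≡ Friday — that's 2228's doomsday.
In February the doomsday date is Feb 29 (2228 is a leap year (divisible by 4)).
Feb 25 is 4 days before Feb 29; 4 mod 7 = 4, so Friday − 4 = Monday.

Monday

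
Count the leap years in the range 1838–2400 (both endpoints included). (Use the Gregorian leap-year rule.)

137

Multiples of 4 in [1838,2400]: 141.
Of those, multiples of 100: 6 (not leap unless ÷400).
Multiples of 400: 2.
Leap years = 141 − 6 + 2 = 137.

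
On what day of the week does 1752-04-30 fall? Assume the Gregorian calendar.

Doomsday rule: the anchor day for the 1700s is Sunday. For year 52: 52÷12 = 4 r 4, and 4÷4 = 1, so 4+4+1 = 9.
Sunday + 9 ≡ Tuesday — that's 1752's doomsday.
In April the doomsday date is Apr 4.
Apr 30 is 26 days after Apr 4; 26 mod 7 = 5, so Tuesday + 5 = Sunday.

Sunday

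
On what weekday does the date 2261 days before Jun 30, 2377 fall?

First find the weekday of Jun 30, 2377. Doomsday rule: the anchor day for the 2300s is Wednesday. For year 77: 77÷12 = 6 r 5, and 5÷4 = 1, so 6+5+1 = 12.
Wednesday + 12 ≡ Monday — that's 2377's doomsday.
In June the doomsday date is Jun 6.
Jun 30 is 24 days after Jun 6; 24 mod 7 = 3, so Monday + 3 = Thursday.
2261 mod 7 = 0, so 2261 days before a Thursday is Thursday − 0 = Thursday.

Thursday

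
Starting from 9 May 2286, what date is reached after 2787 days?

December 25, 2293

+365 (one year) → May 9, 2287 (2422 left).
+366 (one year; includes Feb 29, 2288) → May 9, 2288 (2056 left).
+365 (one year) → May 9, 2289 (1691 left).
+365 (one year) → May 9, 2290 (1326 left).
+365 (one year) → May 9, 2291 (961 left).
+366 (one year; includes Feb 29, 2292) → May 9, 2292 (595 left).
+365 (one year) → May 9, 2293 (230 left).
May has 31 days: +23 → Jun 1, 2293 (207 left).
Jun has 30 days: +30 → Jul 1, 2293 (177 left).
Jul has 31 days: +31 → Aug 1, 2293 (146 left).
Aug has 31 days: +31 → Sep 1, 2293 (115 left).
Sep has 30 days: +30 → Oct 1, 2293 (85 left).
Oct has 31 days: +31 → Nov 1, 2293 (54 left).
Nov has 30 days: +30 → Dec 1, 2293 (24 left).
+24 → Dec 25, 2293.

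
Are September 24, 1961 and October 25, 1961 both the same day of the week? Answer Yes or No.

From Sep 24, 1961 to Oct 25, 1961 is 31 days.
31 mod 7 = 3, so they are different weekdays.
(Sep 24, 1961 is a Sunday; Oct 25, 1961 is a Wednesday.)

No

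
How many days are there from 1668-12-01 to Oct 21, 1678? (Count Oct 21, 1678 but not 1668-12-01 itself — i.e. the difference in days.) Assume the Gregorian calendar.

Dec 1, 1668 → Dec 1, 1669: 365 days.
Dec 1, 1669 → Dec 1, 1670: 365 days.
Dec 1, 1670 → Dec 1, 1671: 365 days.
Dec 1, 1671 → Dec 1, 1672: 366 days (Feb 29, 1672 is in that span).
Dec 1, 1672 → Dec 1, 1673: 365 days.
Dec 1, 1673 → Dec 1, 1674: 365 days.
Dec 1, 1674 → Dec 1, 1675: 365 days.
Dec 1, 1675 → Dec 1, 1676: 366 days (Feb 29, 1676 is in that span).
Dec 1, 1676 → Dec 1, 1677: 365 days.
Dec 1, 1677 → Jan 1, 1678: 31 days (December has 31).
Jan 1, 1678 → Feb 1, 1678: 31 days (January has 31).
Feb 1, 1678 → Mar 1, 1678: 28 days (February has 28).
Mar 1, 1678 → Apr 1, 1678: 31 days (March has 31).
Apr 1, 1678 → May 1, 1678: 30 days (April has 30).
May 1, 1678 → Jun 1, 1678: 31 days (May has 31).
Jun 1, 1678 → Jul 1, 1678: 30 days (June has 30).
Jul 1, 1678 → Aug 1, 1678: 31 days (July has 31).
Aug 1, 1678 → Sep 1, 1678: 31 days (August has 31).
Sep 1, 1678 → Oct 1, 1678: 30 days (September has 30).
Oct 1, 1678 → Oct 21, 1678: 20 days.
Total: 3611 days.

3611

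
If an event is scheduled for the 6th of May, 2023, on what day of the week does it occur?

Doomsday rule: the anchor day for the 2000s is Tuesday. For year 23: 23÷12 = 1 r 11, and 11÷4 = 2, so 1+11+2 = 14.
Tuesday + 14 ≡ Tuesday — that's 2023's doomsday.
In May the doomsday date is May 9.
May 6 is 3 days before May 9; 3 mod 7 = 3, so Tuesday − 3 = Saturday.

Saturday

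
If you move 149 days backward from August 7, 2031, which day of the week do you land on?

Tuesday

Aug 7, 2031 is a Thursday.
149 mod 7 = 2, so 149 days before a Thursday is Thursday − 2 = Tuesday.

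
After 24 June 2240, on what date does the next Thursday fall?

Jun 24, 2240 is a Wednesday.
From Wednesday to the next Thursday is 1 day.
Jun 24, 2240 + 1 = Jun 25, 2240.

June 25, 2240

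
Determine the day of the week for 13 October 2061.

Thursday

January 1, 2061 is a Saturday.
Jan 1, 2061 → Feb 1, 2061: 31 days (January has 31).
Feb 1, 2061 → Mar 1, 2061: 28 days (February has 28).
Mar 1, 2061 → Apr 1, 2061: 31 days (March has 31).
Apr 1, 2061 → May 1, 2061: 30 days (April has 30).
May 1, 2061 → Jun 1, 2061: 31 days (May has 31).
Jun 1, 2061 → Jul 1, 2061: 30 days (June has 30).
Jul 1, 2061 → Aug 1, 2061: 31 days (July has 31).
Aug 1, 2061 → Sep 1, 2061: 31 days (August has 31).
Sep 1, 2061 → Oct 1, 2061: 30 days (September has 30).
Oct 1, 2061 → Oct 13, 2061: 12 days.
Total: 285 days.
285 mod 7 = 5, so Saturday + 5 = Thursday.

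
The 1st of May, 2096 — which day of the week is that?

Doomsday rule: the anchor day for the 2000s is Tuesday. For year 96: 96÷12 = 8 r 0, and 0÷4 = 0, so 8+0+0 = 8.
Tuesday + 8 ≡ Wednesday — that's 2096's doomsday.
In May the doomsday date is May 9.
May 1 is 8 days before May 9; 8 mod 7 = 1, so Wednesday − 1 = Tuesday.

Tuesday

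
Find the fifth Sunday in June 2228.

June 29, 2228

June 1, 2228 is a Sunday.
The first Sunday is therefore June 1 (same day).
The fifth Sunday is 1 + 4×7 = June 29.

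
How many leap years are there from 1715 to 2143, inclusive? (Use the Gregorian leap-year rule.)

Multiples of 4 in [1715,2143]: 107.
Of those, multiples of 100: 4 (not leap unless ÷400).
Multiples of 400: 1.
Leap years = 107 − 4 + 1 = 104.

104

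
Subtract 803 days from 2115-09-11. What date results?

June 30, 2113

−365 (one year) → Sep 11, 2114 (438 left).
−365 (one year) → Sep 11, 2113 (73 left).
−11 → Aug 31, 2113 (end of Aug, 31 days; 62 left).
−31 → Jul 31, 2113 (end of Jul, 31 days; 31 left).
−31 → Jun 30, 2113 (end of Jun, 30 days; 0 left).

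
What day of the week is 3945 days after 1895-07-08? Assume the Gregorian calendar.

Jul 8, 1895 is a Monday.
3945 mod 7 = 4, so 3945 days after a Monday is Monday + 4 = Friday.

Friday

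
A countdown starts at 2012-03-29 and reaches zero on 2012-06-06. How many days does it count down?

Mar 29, 2012 → Apr 29, 2012: 31 days (March has 31).
Apr 29, 2012 → May 29, 2012: 30 days (April has 30).
May 29, 2012 → Jun 6, 2012: 8 days.
Total: 69 days.

69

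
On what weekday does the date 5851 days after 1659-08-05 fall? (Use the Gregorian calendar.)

Aug 5, 1659 is a Tuesday.
5851 mod 7 = 6, so 5851 days after a Tuesday is Tuesday + 6 = Monday.

Monday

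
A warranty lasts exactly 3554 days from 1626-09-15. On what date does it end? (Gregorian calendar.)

+365 (one year) → Sep 15, 1627 (3189 left).
+366 (one year; includes Feb 29, 1628) → Sep 15, 1628 (2823 left).
+365 (one year) → Sep 15, 1629 (2458 left).
+365 (one year) → Sep 15, 1630 (2093 left).
+365 (one year) → Sep 15, 1631 (1728 left).
+366 (one year; includes Feb 29, 1632) → Sep 15, 1632 (1362 left).
+365 (one year) → Sep 15, 1633 (997 left).
+365 (one year) → Sep 15, 1634 (632 left).
+365 (one year) → Sep 15, 1635 (267 left).
Sep has 30 days: +16 → Oct 1, 1635 (251 left).
Oct has 31 days: +31 → Nov 1, 1635 (220 left).
Nov has 30 days: +30 → Dec 1, 1635 (190 left).
Dec has 31 days: +31 → Jan 1, 1636 (159 left).
Jan has 31 days: +31 → Feb 1, 1636 (128 left).
Feb has 29 days: +29 → Mar 1, 1636 (99 left).
Mar has 31 days: +31 → Apr 1, 1636 (68 left).
Apr has 30 days: +30 → May 1, 1636 (38 left).
May has 31 days: +31 → Jun 1, 1636 (7 left).
+7 → Jun 8, 1636.

June 8, 1636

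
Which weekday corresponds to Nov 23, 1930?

Sunday

Doomsday rule: the anchor day for the 1900s is Wednesday. For year 30: 30÷12 = 2 r 6, and 6÷4 = 1, so 2+6+1 = 9.
Wednesday + 9 ≡ Friday — that's 1930's doomsday.
In November the doomsday date is Nov 7.
Nov 23 is 16 days after Nov 7; 16 mod 7 = 2, so Friday + 2 = Sunday.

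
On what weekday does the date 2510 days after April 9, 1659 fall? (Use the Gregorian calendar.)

Sunday

First find the weekday of Apr 9, 1659. Doomsday rule: the anchor day for the 1600s is Tuesday. For year 59: 59÷12 = 4 r 11, and 11÷4 = 2, so 4+11+2 = 17.
Tuesday + 17 ≡ Friday — that's 1659's doomsday.
In April the doomsday date is Apr 4.
Apr 9 is 5 days after Apr 4; 5 mod 7 = 5, so Friday + 5 = Wednesday.
2510 mod 7 = 4, so 2510 days after a Wednesday is Wednesday + 4 = Sunday.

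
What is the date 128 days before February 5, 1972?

September 30, 1971

−5 → Jan 31, 1972 (end of Jan, 31 days; 123 left).
−31 → Dec 31, 1971 (end of Dec, 31 days; 92 left).
−31 → Nov 30, 1971 (end of Nov, 30 days; 61 left).
−30 → Oct 31, 1971 (end of Oct, 31 days; 31 left).
−31 → Sep 30, 1971 (end of Sep, 30 days; 0 left).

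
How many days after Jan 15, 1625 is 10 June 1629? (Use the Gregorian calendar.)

1607

Jan 15, 1625 → Jan 15, 1626: 365 days.
Jan 15, 1626 → Jan 15, 1627: 365 days.
Jan 15, 1627 → Jan 15, 1628: 365 days.
Jan 15, 1628 → Jan 15, 1629: 366 days (Feb 29, 1628 is in that span).
Jan 15, 1629 → Feb 15, 1629: 31 days (January has 31).
Feb 15, 1629 → Mar 15, 1629: 28 days (February has 28).
Mar 15, 1629 → Apr 15, 1629: 31 days (March has 31).
Apr 15, 1629 → May 15, 1629: 30 days (April has 30).
May 15, 1629 → Jun 10, 1629: 26 days.
Total: 1607 days.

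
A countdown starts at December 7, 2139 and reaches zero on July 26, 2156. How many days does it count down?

Dec 7, 2139 → Dec 7, 2140: 366 days (Feb 29, 2140 is in that span).
Dec 7, 2140 → Dec 7, 2141: 365 days.
Dec 7, 2141 → Dec 7, 2142: 365 days.
Dec 7, 2142 → Dec 7, 2143: 365 days.
Dec 7, 2143 → Dec 7, 2144: 366 days (Feb 29, 2144 is in that span).
Dec 7, 2144 → Dec 7, 2145: 365 days.
Dec 7, 2145 → Dec 7, 2146: 365 days.
Dec 7, 2146 → Dec 7, 2147: 365 days.
Dec 7, 2147 → Dec 7, 2148: 366 days (Feb 29, 2148 is in that span).
Dec 7, 2148 → Dec 7, 2149: 365 days.
Dec 7, 2149 → Dec 7, 2150: 365 days.
Dec 7, 2150 → Dec 7, 2151: 365 days.
Dec 7, 2151 → Dec 7, 2152: 366 days (Feb 29, 2152 is in that span).
Dec 7, 2152 → Dec 7, 2153: 365 days.
Dec 7, 2153 → Dec 7, 2154: 365 days.
Dec 7, 2154 → Dec 7, 2155: 365 days.
Dec 7, 2155 → Jan 7, 2156: 31 days (December has 31).
Jan 7, 2156 → Feb 7, 2156: 31 days (January has 31).
Feb 7, 2156 → Mar 7, 2156: 29 days (February has 29).
Mar 7, 2156 → Apr 7, 2156: 31 days (March has 31).
Apr 7, 2156 → May 7, 2156: 30 days (April has 30).
May 7, 2156 → Jun 7, 2156: 31 days (May has 31).
Jun 7, 2156 → Jul 7, 2156: 30 days (June has 30).
Jul 7, 2156 → Jul 26, 2156: 19 days.
Total: 6076 days.

6076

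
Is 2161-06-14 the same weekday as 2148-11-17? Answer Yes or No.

From Nov 17, 2148 to Jun 14, 2161 is 4592 days.
4592 mod 7 = 0, so they are the same weekday.
(Nov 17, 2148 is a Sunday; Jun 14, 2161 is a Sunday.)

Yes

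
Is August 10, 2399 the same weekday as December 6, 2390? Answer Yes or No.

No

From Dec 6, 2390 to Aug 10, 2399 is 3169 days.
3169 mod 7 = 5, so they are different weekdays.
(Dec 6, 2390 is a Thursday; Aug 10, 2399 is a Tuesday.)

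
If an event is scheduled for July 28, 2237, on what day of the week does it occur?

Friday

January 1, 2237 is a Sunday.
Jan 1, 2237 → Feb 1, 2237: 31 days (January has 31).
Feb 1, 2237 → Mar 1, 2237: 28 days (February has 28).
Mar 1, 2237 → Apr 1, 2237: 31 days (March has 31).
Apr 1, 2237 → May 1, 2237: 30 days (April has 30).
May 1, 2237 → Jun 1, 2237: 31 days (May has 31).
Jun 1, 2237 → Jul 1, 2237: 30 days (June has 30).
Jul 1, 2237 → Jul 28, 2237: 27 days.
Total: 208 days.
208 mod 7 = 5, so Sunday + 5 = Friday.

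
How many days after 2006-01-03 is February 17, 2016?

3697

Jan 3, 2006 → Jan 3, 2007: 365 days.
Jan 3, 2007 → Jan 3, 2008: 365 days.
Jan 3, 2008 → Jan 3, 2009: 366 days (Feb 29, 2008 is in that span).
Jan 3, 2009 → Jan 3, 2010: 365 days.
Jan 3, 2010 → Jan 3, 2011: 365 days.
Jan 3, 2011 → Jan 3, 2012: 365 days.
Jan 3, 2012 → Jan 3, 2013: 366 days (Feb 29, 2012 is in that span).
Jan 3, 2013 → Jan 3, 2014: 365 days.
Jan 3, 2014 → Jan 3, 2015: 365 days.
Jan 3, 2015 → Jan 3, 2016: 365 days.
Jan 3, 2016 → Feb 3, 2016: 31 days (January has 31).
Feb 3, 2016 → Feb 17, 2016: 14 days.
Total: 3697 days.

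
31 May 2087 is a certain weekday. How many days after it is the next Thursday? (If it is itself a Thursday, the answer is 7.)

5

May 31, 2087 is a Saturday.
From Saturday to the next Thursday is 5 days.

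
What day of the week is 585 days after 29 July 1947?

First find the weekday of Jul 29, 1947. Doomsday rule: the anchor day for the 1900s is Wednesday. For year 47: 47÷12 = 3 r 11, and 11÷4 = 2, so 3+11+2 = 16.
Wednesday + 16 ≡ Friday — that's 1947's doomsday.
In July the doomsday date is Jul 11.
Jul 29 is 18 days after Jul 11; 18 mod 7 = 4, so Friday + 4 = Tuesday.
585 mod 7 = 4, so 585 days after a Tuesday is Tuesday + 4 = Saturday.

Saturday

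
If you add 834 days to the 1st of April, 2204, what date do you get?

July 14, 2206

+365 (one year) → Apr 1, 2205 (469 left).
+365 (one year) → Apr 1, 2206 (104 left).
Apr has 30 days: +30 → May 1, 2206 (74 left).
May has 31 days: +31 → Jun 1, 2206 (43 left).
Jun has 30 days: +30 → Jul 1, 2206 (13 left).
+13 → Jul 14, 2206.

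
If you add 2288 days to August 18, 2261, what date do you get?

November 23, 2267

+365 (one year) → Aug 18, 2262 (1923 left).
+365 (one year) → Aug 18, 2263 (1558 left).
+366 (one year; includes Feb 29, 2264) → Aug 18, 2264 (1192 left).
+365 (one year) → Aug 18, 2265 (827 left).
+365 (one year) → Aug 18, 2266 (462 left).
+365 (one year) → Aug 18, 2267 (97 left).
Aug has 31 days: +14 → Sep 1, 2267 (83 left).
Sep has 30 days: +30 → Oct 1, 2267 (53 left).
Oct has 31 days: +31 → Nov 1, 2267 (22 left).
+22 → Nov 23, 2267.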